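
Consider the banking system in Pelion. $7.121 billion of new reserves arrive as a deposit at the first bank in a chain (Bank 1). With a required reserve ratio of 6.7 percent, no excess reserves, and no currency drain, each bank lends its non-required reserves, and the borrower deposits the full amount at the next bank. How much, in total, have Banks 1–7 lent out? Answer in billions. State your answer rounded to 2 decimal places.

$38.14 billion

Bank i lends (1 − rr)^i of the original deposit: Bank 1 lends 7.121·0.9330 ≈ 6.6439, Bank 2 lends 7.121·0.9330² ≈ 6.1988, and so on.
Summing a geometric series: total = 7.121·[0.9330·(1 − 0.9330^7) / (1 − 0.9330)] ≈ 38.1360 billion.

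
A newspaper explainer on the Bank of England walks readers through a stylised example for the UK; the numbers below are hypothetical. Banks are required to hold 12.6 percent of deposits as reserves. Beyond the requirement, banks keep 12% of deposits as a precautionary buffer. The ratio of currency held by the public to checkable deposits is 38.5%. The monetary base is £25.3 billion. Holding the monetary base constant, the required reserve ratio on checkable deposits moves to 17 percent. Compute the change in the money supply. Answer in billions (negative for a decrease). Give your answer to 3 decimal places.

-3.620 billion

Initially m₁ = (1 + 0.385) / (0.126 + 0.12 + 0.385) ≈ 2.194929, so M₁ = 2.194929 × 25.3 ≈ 55.5317 billion.
After the change m₂ = (1 + 0.385) / (0.17 + 0.12 + 0.385) ≈ 2.051852, so M₂ = 2.051852 × 25.3 ≈ 51.9119 billion.
ΔM = M₂ − M₁ = 51.9119 − 55.5317 = -3.6198 billion.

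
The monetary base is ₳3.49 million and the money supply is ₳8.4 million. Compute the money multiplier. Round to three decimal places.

2.407

The money multiplier is m = M / MB = 8.4 / 3.49 ≈ 2.40688.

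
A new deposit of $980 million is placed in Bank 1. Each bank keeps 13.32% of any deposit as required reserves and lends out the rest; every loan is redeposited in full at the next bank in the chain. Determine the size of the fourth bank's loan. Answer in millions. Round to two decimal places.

$553.22 million

Each bank lends a fraction (1 − rr) = 0.8668 of the deposit it receives, so Bank 4 receives 980·0.8668^3 and lends 980·0.8668^4 ≈ 553.2249 million.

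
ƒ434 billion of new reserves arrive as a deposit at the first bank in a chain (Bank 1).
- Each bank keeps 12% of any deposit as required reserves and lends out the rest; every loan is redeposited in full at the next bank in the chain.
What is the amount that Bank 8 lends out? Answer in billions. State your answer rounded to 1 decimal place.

ƒ156.1 billion

Each bank lends a fraction (1 − rr) = 0.8800 of the deposit it receives, so Bank 8 receives 434·0.8800^7 and lends 434·0.8800^8 ≈ 156.0814 billion.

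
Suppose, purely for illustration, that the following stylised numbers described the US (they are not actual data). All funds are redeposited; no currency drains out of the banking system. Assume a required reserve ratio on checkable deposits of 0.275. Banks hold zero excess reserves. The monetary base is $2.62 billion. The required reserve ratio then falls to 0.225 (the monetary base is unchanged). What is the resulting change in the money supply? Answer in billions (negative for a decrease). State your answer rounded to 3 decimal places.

Initially m₁ = 1 / (0.275) ≈ 3.63636, so M₁ = 3.63636 × 2.62 ≈ 9.5273 billion.
After the change m₂ = 1 / (0.225) ≈ 4.44444, so M₂ = 4.44444 × 2.62 ≈ 11.6444 billion.
ΔM = M₂ − M₁ = 11.6444 − 9.5273 = 2.1171 billion.

$2.117 billion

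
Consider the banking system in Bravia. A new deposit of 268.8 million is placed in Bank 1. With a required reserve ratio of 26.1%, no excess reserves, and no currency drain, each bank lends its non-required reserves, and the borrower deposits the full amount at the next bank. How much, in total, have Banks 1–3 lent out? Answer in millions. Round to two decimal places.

453.92 million

Bank i lends (1 − rr)^i of the original deposit: Bank 1 lends 268.8·0.7390 = 198.6432, Bank 2 lends 268.8·0.7390² ≈ 146.7973, and so on.
Summing a geometric series: total = 268.8·[0.7390·(1 − 0.7390^3) / (1 − 0.7390)] ≈ 453.9237 million.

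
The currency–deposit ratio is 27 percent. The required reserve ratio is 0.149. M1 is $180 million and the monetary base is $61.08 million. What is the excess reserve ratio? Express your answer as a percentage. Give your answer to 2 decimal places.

1.20%

Using m = M/MB = 180/61.08 ≈ 2.946955. Since m = (1 + c)/(c + rr + e), the denominator satisfies c + rr + e = (1 + c)/m = (1 + 0.27) / 2.946955 ≈ 0.430953.
With c = 0.27 and rr = 0.149, the excess reserve ratio is 0.430953 − 0.27 − 0.149 = 0.011953.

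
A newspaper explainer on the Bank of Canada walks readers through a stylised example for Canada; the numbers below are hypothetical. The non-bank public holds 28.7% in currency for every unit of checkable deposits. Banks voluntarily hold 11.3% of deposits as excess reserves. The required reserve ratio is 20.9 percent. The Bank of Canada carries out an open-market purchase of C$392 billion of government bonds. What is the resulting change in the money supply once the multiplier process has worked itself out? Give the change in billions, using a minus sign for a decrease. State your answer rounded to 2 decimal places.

The money multiplier is m = (1 + c) / (rr + e + c) = (1 + 0.287) / (0.209 + 0.113 + 0.287) ≈ 2.113300.
The purchase adds 392 billion of base, so ΔM = m × ΔMB = 2.113300 × (+392) = 828.4136 billion.

C$828.41 billion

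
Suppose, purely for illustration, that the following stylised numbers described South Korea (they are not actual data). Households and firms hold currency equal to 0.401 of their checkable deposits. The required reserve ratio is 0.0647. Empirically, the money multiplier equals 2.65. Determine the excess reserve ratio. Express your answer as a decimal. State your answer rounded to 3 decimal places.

0.063

Using m = 2.65. Since m = (1 + c)/(c + rr + e), the denominator satisfies c + rr + e = (1 + c)/m = (1 + 0.401) / 2.65 ≈ 0.528679.
With c = 0.401 and rr = 0.0647, the excess reserve ratio is 0.528679 − 0.401 − 0.0647 = 0.062979.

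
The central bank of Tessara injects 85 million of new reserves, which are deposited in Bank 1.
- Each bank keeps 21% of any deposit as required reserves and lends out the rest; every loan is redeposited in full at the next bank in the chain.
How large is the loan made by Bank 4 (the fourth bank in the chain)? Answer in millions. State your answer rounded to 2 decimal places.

Each bank lends a fraction (1 − rr) = 0.7900 of the deposit it receives, so Bank 4 receives 85·0.7900^3 and lends 85·0.7900^4 ≈ 33.1076 million.

33.11 million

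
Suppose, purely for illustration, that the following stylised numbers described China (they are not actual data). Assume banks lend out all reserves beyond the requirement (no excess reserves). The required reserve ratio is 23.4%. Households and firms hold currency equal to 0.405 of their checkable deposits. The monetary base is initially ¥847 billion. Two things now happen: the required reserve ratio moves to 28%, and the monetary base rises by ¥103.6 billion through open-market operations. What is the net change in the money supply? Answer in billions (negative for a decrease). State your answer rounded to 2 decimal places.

¥87.43 billion

Before: m₁ = (1 + 0.405) / (0.234 + 0.405) ≈ 2.198748, MB₁ = 847, so M₁ = 2.198748 × 847 ≈ 1862.3396 billion.
After: m₂ = (1 + 0.405) / (0.28 + 0.405) ≈ 2.051095, MB₂ = 847 + 103.6 = 950.6, so M₂ = 2.051095 × 950.6 ≈ 1949.7709 billion.
ΔM = M₂ − M₁ = 1949.7709 − 1862.3396 = 87.4313 billion.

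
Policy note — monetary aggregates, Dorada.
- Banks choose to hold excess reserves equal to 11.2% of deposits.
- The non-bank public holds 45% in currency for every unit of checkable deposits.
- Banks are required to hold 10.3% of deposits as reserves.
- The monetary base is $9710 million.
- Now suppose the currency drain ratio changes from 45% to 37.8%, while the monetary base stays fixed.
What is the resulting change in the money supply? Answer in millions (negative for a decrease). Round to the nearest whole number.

$1392 million

Initially m₁ = (1 + 0.45) / (0.103 + 0.112 + 0.45) ≈ 2.18045, so M₁ = 2.18045 × 9710 = 21172.1695 million.
After the change m₂ = (1 + 0.378) / (0.103 + 0.112 + 0.378) ≈ 2.32378, so M₂ = 2.32378 × 9710 = 22563.9038 million.
ΔM = M₂ − M₁ = 22563.9038 − 21172.1695 = 1391.7343 million.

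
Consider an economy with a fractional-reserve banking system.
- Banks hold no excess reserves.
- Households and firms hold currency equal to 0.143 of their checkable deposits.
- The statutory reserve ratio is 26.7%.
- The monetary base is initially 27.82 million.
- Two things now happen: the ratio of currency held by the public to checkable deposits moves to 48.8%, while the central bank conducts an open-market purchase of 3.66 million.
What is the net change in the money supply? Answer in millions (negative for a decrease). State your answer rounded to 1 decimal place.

Before: m₁ = (1 + 0.143) / (0.267 + 0.143) ≈ 2.7878, MB₁ = 27.82, so M₁ = 2.7878 × 27.82 ≈ 77.5566 million.
After: m₂ = (1 + 0.488) / (0.267 + 0.488) ≈ 1.9709, MB₂ = 27.82 + 3.66 = 31.48, so M₂ = 1.9709 × 31.48 ≈ 62.0439 million.
ΔM = M₂ − M₁ = 62.0439 − 77.5566 = -15.5127 million.

-15.5 million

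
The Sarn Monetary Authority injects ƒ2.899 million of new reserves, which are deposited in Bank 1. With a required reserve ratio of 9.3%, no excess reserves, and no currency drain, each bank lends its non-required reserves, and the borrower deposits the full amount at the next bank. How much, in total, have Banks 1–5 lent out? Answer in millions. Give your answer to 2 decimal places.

ƒ10.92 million

Bank i lends (1 − rr)^i of the original deposit: Bank 1 lends 2.899·0.9070 ≈ 2.6294, Bank 2 lends 2.899·0.9070² ≈ 2.3849, and so on.
Summing a geometric series: total = 2.899·[0.9070·(1 − 0.9070^5) / (1 − 0.9070)] ≈ 10.9187 million.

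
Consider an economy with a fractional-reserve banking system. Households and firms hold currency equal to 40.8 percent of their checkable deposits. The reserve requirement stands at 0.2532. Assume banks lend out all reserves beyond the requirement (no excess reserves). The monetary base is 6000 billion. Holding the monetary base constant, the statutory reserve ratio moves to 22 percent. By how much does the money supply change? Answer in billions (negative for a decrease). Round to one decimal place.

675.5 billion

Initially m₁ = (1 + 0.408) / (0.2532 + 0.408) ≈ 2.129462, so M₁ = 2.129462 × 6000 = 12776.772 billion.
After the change m₂ = (1 + 0.408) / (0.22 + 0.408) ≈ 2.242038, so M₂ = 2.242038 × 6000 = 13452.228 billion.
ΔM = M₂ − M₁ = 13452.228 − 12776.772 = 675.456 billion.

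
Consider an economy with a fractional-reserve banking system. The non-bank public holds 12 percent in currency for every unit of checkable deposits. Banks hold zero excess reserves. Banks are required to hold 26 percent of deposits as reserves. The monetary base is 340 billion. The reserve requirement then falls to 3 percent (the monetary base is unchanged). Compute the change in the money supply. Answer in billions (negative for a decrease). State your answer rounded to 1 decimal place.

Initially m₁ = (1 + 0.12) / (0.26 + 0.12) ≈ 2.94737, so M₁ = 2.94737 × 340 = 1002.1058 billion.
After the change m₂ = (1 + 0.12) / (0.03 + 0.12) ≈ 7.46667, so M₂ = 7.46667 × 340 = 2538.6678 billion.
ΔM = M₂ − M₁ = 2538.6678 − 1002.1058 = 1536.562 billion.

1536.6 billion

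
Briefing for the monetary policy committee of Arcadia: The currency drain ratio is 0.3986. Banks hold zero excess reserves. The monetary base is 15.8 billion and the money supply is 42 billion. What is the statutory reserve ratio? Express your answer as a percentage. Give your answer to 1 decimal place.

Using m = M/MB = 42/15.8 ≈ 2.658228. Since m = (1 + c)/(c + rr + e), the denominator satisfies c + rr + e = (1 + c)/m = (1 + 0.3986) / 2.658228 ≈ 0.526140.
With c = 0.3986 and e = 0, the statutory reserve ratio is 0.526140 − 0.3986 − 0 = 0.12754.

12.8%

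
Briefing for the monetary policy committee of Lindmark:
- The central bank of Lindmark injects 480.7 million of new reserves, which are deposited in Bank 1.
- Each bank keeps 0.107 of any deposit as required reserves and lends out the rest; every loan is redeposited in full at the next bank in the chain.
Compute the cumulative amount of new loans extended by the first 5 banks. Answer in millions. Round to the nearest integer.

1734 million

Bank i lends (1 − rr)^i of the original deposit: Bank 1 lends 480.7·0.8930 = 429.2651, Bank 2 lends 480.7·0.8930² ≈ 383.3337, and so on.
Summing a geometric series: total = 480.7·[0.8930·(1 − 0.8930^5) / (1 − 0.8930)] ≈ 1733.5853 million.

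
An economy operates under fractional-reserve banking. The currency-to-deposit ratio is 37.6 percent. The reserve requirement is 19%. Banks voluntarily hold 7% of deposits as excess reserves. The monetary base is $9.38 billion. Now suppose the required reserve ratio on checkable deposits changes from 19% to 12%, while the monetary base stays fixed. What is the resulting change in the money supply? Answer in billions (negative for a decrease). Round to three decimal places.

$2.510 billion

Initially m₁ = (1 + 0.376) / (0.19 + 0.07 + 0.376) ≈ 2.16352, so M₁ = 2.16352 × 9.38 ≈ 20.2938 billion.
After the change m₂ = (1 + 0.376) / (0.12 + 0.07 + 0.376) ≈ 2.43110, so M₂ = 2.43110 × 9.38 ≈ 22.8037 billion.
ΔM = M₂ − M₁ = 22.8037 − 20.2938 = 2.5099 billion.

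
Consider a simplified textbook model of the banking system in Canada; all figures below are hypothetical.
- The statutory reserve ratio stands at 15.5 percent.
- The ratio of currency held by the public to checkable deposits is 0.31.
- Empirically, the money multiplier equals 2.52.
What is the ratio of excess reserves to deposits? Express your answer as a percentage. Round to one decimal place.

Using m = 2.52. Since m = (1 + c)/(c + rr + e), the denominator satisfies c + rr + e = (1 + c)/m = (1 + 0.31) / 2.52 ≈ 0.519841.
With c = 0.31 and rr = 0.155, the ratio of excess reserves to deposits is 0.519841 − 0.31 − 0.155 = 0.054841.

5.5%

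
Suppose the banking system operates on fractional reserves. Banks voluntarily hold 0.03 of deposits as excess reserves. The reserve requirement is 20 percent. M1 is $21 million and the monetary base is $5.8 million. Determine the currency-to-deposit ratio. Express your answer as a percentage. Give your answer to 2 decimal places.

Using m = M/MB = 21/5.8 ≈ 3.620690. From m = (1 + c)/(c + rr + e), rearranging gives 1 + c = m·(c + rr + e), so c·(1 − m) = m·(rr + e) − 1.
Hence c = [m·(rr + e) − 1]/(1 − m) = [3.620690 × (0.2 + 0.03) − 1] / (1 − 3.620690) ≈ 0.063816.

6.38%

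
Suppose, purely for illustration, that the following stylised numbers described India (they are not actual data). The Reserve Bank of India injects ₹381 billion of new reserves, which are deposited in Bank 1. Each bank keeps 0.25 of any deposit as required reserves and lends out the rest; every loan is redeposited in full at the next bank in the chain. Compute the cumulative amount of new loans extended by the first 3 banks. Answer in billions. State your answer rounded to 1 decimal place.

Bank i lends (1 − rr)^i of the original deposit: Bank 1 lends 381·0.7500 = 285.7500, Bank 2 lends 381·0.7500² = 214.3125, and so on.
Summing a geometric series: total = 381·[0.7500·(1 − 0.7500^3) / (1 − 0.7500)] ≈ 660.7969 billion.

₹660.8 billion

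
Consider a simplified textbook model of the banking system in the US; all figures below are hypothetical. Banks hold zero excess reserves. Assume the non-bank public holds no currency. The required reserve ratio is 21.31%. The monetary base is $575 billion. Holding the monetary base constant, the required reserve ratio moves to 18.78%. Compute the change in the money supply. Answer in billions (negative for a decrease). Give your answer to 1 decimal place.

$363.5 billion

Initially m₁ = 1 / (0.2131) ≈ 4.69263, so M₁ = 4.69263 × 575 ≈ 2698.2623 billion.
After the change m₂ = 1 / (0.1878) ≈ 5.32481, so M₂ = 5.32481 × 575 ≈ 3061.7658 billion.
ΔM = M₂ − M₁ = 3061.7658 − 2698.2623 = 363.5035 billion.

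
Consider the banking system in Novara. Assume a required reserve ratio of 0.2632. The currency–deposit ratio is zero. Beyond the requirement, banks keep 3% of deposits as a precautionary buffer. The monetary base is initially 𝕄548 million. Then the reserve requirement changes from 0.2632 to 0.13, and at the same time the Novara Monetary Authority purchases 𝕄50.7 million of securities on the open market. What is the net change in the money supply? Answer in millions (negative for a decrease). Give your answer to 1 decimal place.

Before: m₁ = 1 / (0.2632 + 0.03) ≈ 3.41064, MB₁ = 548, so M₁ = 3.41064 × 548 ≈ 1869.0307 million.
After: m₂ = 1 / (0.13 + 0.03) = 6.25, MB₂ = 548 + 50.7 = 598.7, so M₂ = 6.25 × 598.7 = 3741.875 million.
ΔM = M₂ − M₁ = 3741.875 − 1869.0307 = 1872.8443 million.

𝕄1872.8 million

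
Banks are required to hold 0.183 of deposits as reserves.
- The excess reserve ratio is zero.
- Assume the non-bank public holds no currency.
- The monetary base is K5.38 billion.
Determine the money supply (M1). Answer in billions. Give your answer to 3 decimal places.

With no currency drain or excess reserves, the money multiplier is m = 1/rr = 1/0.183 ≈ 5.46448.
Money supply M = m × MB = 5.46448 × 5.38 ≈ 29.3989 billion.

K29.399 billion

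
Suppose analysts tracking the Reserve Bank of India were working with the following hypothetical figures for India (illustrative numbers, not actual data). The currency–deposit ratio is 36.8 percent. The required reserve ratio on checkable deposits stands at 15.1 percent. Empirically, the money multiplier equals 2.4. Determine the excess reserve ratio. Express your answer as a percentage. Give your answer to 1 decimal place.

5.1%

Using m = 2.4. Since m = (1 + c)/(c + rr + e), the denominator satisfies c + rr + e = (1 + c)/m = (1 + 0.368) / 2.4 = 0.570000.
With c = 0.368 and rr = 0.151, the excess reserve ratio is 0.570000 − 0.368 − 0.151 = 0.051.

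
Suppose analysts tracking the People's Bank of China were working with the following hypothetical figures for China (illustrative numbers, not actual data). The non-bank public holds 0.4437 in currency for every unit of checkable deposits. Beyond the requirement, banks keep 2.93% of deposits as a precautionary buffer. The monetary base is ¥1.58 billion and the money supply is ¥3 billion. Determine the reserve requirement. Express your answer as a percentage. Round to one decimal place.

Using m = M/MB = 3/1.58 ≈ 1.898734. Since m = (1 + c)/(c + rr + e), the denominator satisfies c + rr + e = (1 + c)/m = (1 + 0.4437) / 1.898734 ≈ 0.760349.
With c = 0.4437 and e = 0.0293, the reserve requirement is 0.760349 − 0.4437 − 0.0293 = 0.287349.

28.7%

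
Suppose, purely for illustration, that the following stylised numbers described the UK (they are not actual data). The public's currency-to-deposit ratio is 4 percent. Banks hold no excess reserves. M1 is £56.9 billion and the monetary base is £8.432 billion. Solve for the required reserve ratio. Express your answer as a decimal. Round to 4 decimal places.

0.1141

Using m = M/MB = 56.9/8.432 ≈ 6.748102. Since m = (1 + c)/(c + rr + e), the denominator satisfies c + rr + e = (1 + c)/m = (1 + 0.04) / 6.748102 ≈ 0.154117.
With c = 0.04 and e = 0, the required reserve ratio is 0.154117 − 0.04 − 0 = 0.114117.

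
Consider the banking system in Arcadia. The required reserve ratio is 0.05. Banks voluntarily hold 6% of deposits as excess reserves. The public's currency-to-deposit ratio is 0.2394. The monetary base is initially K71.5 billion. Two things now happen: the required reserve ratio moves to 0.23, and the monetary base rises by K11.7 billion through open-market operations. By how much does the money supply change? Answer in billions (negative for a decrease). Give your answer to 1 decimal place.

-58.8 billion

Before: m₁ = (1 + 0.2394) / (0.05 + 0.06 + 0.2394) ≈ 3.5472, MB₁ = 71.5, so M₁ = 3.5472 × 71.5 = 253.6248 billion.
After: m₂ = (1 + 0.2394) / (0.23 + 0.06 + 0.2394) ≈ 2.3411, MB₂ = 71.5 + 11.7 = 83.2, so M₂ = 2.3411 × 83.2 ≈ 194.7795 billion.
ΔM = M₂ − M₁ = 194.7795 − 253.6248 = -58.8453 billion.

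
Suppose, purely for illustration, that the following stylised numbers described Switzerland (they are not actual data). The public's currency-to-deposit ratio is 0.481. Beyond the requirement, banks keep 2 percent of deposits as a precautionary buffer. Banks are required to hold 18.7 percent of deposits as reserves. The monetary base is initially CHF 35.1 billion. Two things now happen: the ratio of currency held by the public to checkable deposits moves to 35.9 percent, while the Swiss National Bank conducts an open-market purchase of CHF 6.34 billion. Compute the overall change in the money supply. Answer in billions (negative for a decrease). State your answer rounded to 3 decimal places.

CHF 23.943 billion

Before: m₁ = (1 + 0.481) / (0.187 + 0.02 + 0.481) ≈ 2.152616, MB₁ = 35.1, so M₁ = 2.152616 × 35.1 ≈ 75.5568 billion.
After: m₂ = (1 + 0.359) / (0.187 + 0.02 + 0.359) ≈ 2.401060, MB₂ = 35.1 + 6.34 = 41.44, so M₂ = 2.401060 × 41.44 ≈ 99.4999 billion.
ΔM = M₂ − M₁ = 99.4999 − 75.5568 = 23.9431 billion.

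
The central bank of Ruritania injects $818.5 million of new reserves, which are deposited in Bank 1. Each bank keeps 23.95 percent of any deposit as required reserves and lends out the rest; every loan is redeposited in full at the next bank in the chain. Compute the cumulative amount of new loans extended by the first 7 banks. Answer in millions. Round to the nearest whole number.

$2217 million

Bank i lends (1 − rr)^i of the original deposit: Bank 1 lends 818.5·0.7605 ≈ 622.4692, Bank 2 lends 818.5·0.7605² ≈ 473.3879, and so on.
Summing a geometric series: total = 818.5·[0.7605·(1 − 0.7605^7) / (1 − 0.7605)] ≈ 2216.6462 million.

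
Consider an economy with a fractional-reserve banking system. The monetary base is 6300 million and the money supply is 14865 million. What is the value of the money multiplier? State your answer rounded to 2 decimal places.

The money multiplier is m = M / MB = 14865 / 6300 ≈ 2.35952.

2.36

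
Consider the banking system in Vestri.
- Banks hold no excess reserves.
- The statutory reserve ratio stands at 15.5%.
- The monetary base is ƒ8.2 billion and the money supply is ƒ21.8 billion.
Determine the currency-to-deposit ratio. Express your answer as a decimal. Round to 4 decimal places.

Using m = M/MB = 21.8/8.2 ≈ 2.658537. From m = (1 + c)/(c + rr + e), rearranging gives 1 + c = m·(c + rr + e), so c·(1 − m) = m·(rr + e) − 1.
Hence c = [m·(rr + e) − 1]/(1 − m) = [2.658537 × (0.155 + 0) − 1] / (1 − 2.658537) ≈ 0.354485.

0.3545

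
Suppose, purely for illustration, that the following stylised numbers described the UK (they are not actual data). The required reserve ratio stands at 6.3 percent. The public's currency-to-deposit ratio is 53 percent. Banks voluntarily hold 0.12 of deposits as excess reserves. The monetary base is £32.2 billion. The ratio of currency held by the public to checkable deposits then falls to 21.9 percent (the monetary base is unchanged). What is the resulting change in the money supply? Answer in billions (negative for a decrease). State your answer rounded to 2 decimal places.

Initially m₁ = (1 + 0.53) / (0.063 + 0.12 + 0.53) ≈ 2.14586, so M₁ = 2.14586 × 32.2 ≈ 69.0967 billion.
After the change m₂ = (1 + 0.219) / (0.063 + 0.12 + 0.219) ≈ 3.03234, so M₂ = 3.03234 × 32.2 ≈ 97.6413 billion.
ΔM = M₂ − M₁ = 97.6413 − 69.0967 = 28.5446 billion.

£28.54 billion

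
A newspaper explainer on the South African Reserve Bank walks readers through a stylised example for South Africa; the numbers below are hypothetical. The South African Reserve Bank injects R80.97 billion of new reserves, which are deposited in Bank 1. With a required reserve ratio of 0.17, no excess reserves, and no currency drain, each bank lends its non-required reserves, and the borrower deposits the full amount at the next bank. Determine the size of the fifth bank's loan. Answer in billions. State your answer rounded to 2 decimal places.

R31.89 billion

Each bank lends a fraction (1 − rr) = 0.8300 of the deposit it receives, so Bank 5 receives 80.97·0.8300^4 and lends 80.97·0.8300^5 ≈ 31.8944 billion.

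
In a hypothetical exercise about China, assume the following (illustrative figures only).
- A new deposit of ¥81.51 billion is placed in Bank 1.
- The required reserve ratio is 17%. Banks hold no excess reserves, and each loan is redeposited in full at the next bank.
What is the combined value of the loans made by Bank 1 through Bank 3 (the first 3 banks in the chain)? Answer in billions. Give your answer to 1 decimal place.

¥170.4 billion

Bank i lends (1 − rr)^i of the original deposit: Bank 1 lends 81.51·0.8300 = 67.6533, Bank 2 lends 81.51·0.8300² ≈ 56.1522, and so on.
Summing a geometric series: total = 81.51·[0.8300·(1 − 0.8300^3) / (1 − 0.8300)] ≈ 170.4119 billion.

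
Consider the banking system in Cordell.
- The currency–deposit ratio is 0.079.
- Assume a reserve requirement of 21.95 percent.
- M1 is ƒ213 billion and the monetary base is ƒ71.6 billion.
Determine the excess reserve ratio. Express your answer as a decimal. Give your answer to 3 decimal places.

Using m = M/MB = 213/71.6 ≈ 2.974860. Since m = (1 + c)/(c + rr + e), the denominator satisfies c + rr + e = (1 + c)/m = (1 + 0.079) / 2.974860 ≈ 0.362706.
With c = 0.079 and rr = 0.2195, the excess reserve ratio is 0.362706 − 0.079 − 0.2195 = 0.064206.

0.064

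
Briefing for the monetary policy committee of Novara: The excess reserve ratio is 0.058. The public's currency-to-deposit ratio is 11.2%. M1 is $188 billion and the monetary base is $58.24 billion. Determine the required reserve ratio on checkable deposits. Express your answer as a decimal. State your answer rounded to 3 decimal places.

0.174

Using m = M/MB = 188/58.24 ≈ 3.228022. Since m = (1 + c)/(c + rr + e), the denominator satisfies c + rr + e = (1 + c)/m = (1 + 0.112) / 3.228022 ≈ 0.344483.
With c = 0.112 and e = 0.058, the required reserve ratio on checkable deposits is 0.344483 − 0.112 − 0.058 = 0.174483.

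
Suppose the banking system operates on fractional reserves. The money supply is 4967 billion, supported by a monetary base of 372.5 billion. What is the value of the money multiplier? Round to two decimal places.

13.33

The money multiplier is m = M / MB = 4967 / 372.5 ≈ 13.33423.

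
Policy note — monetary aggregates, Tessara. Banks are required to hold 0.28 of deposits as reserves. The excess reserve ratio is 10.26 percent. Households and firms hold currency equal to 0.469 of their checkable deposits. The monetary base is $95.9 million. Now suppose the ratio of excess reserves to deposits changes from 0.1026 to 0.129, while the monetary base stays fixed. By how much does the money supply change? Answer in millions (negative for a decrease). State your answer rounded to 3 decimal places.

-4.974 million

Initially m₁ = (1 + 0.469) / (0.28 + 0.1026 + 0.469) ≈ 1.724988, so M₁ = 1.724988 × 95.9 ≈ 165.4263 million.
After the change m₂ = (1 + 0.469) / (0.28 + 0.129 + 0.469) ≈ 1.673121, so M₂ = 1.673121 × 95.9 ≈ 160.4523 million.
ΔM = M₂ − M₁ = 160.4523 − 165.4263 = -4.974 million.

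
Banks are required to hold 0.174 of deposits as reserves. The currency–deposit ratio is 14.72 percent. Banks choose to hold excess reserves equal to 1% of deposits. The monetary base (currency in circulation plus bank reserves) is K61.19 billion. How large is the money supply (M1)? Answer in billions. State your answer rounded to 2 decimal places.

The money multiplier is m = (1 + c) / (rr + e + c) = (1 + 0.1472) / (0.174 + 0.01 + 0.1472) ≈ 3.46377.
So M = m × MB = 3.46377 × 61.19 ≈ 211.9481 billion.

K211.95 billion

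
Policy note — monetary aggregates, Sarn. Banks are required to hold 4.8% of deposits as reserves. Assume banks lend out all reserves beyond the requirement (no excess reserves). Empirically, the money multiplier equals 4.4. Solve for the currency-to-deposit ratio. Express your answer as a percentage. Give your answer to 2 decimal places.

23.20%

Using m = 4.4. From m = (1 + c)/(c + rr + e), rearranging gives 1 + c = m·(c + rr + e), so c·(1 − m) = m·(rr + e) − 1.
Hence c = [m·(rr + e) − 1]/(1 − m) = [4.4 × (0.048 + 0) − 1] / (1 − 4.4) = 0.232000.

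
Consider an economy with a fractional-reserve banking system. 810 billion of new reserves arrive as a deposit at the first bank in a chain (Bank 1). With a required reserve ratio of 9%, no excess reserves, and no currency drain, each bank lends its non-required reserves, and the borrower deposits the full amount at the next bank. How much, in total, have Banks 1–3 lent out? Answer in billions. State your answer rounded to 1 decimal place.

2018.3 billion

Bank i lends (1 − rr)^i of the original deposit: Bank 1 lends 810·0.9100 = 737.1000, Bank 2 lends 810·0.9100² = 670.7610, and so on.
Summing a geometric series: total = 810·[0.9100·(1 − 0.9100^3) / (1 − 0.9100)] ≈ 2018.2535 billion.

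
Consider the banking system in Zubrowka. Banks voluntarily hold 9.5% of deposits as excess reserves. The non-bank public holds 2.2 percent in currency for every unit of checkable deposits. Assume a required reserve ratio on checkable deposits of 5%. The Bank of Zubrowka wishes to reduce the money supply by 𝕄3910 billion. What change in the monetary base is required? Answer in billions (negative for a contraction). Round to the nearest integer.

-639 billion

The money multiplier is m = (1 + c) / (rr + e + c) = (1 + 0.022) / (0.05 + 0.095 + 0.022) ≈ 6.11976.
ΔMB = ΔM / m = (−3910) / 6.11976 ≈ -638.9139 billion.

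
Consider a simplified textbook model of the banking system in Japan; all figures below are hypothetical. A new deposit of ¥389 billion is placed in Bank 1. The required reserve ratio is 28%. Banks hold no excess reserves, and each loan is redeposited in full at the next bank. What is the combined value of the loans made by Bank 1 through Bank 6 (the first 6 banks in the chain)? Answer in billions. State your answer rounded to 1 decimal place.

Bank i lends (1 − rr)^i of the original deposit: Bank 1 lends 389·0.7200 = 280.0800, Bank 2 lends 389·0.7200² = 201.6576, and so on.
Summing a geometric series: total = 389·[0.7200·(1 − 0.7200^6) / (1 − 0.7200)] ≈ 860.9318 billion.

¥860.9 billion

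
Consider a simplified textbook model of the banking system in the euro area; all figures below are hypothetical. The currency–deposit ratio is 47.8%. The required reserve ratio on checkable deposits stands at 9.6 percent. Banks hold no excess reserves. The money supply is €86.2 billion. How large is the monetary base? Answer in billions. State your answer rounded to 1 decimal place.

€33.5 billion

The money multiplier is m = (1 + c) / (rr + c) = (1 + 0.478) / (0.096 + 0.478) ≈ 2.5749.
MB = M / m = 86.2 / 2.5749 ≈ 33.477 billion.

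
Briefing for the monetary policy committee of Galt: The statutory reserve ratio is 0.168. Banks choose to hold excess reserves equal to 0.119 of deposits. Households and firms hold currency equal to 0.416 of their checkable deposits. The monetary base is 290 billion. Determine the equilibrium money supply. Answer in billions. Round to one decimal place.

The money multiplier is m = (1 + c) / (rr + e + c) = (1 + 0.416) / (0.168 + 0.119 + 0.416) ≈ 2.01422.
So M = m × MB = 2.01422 × 290 = 584.1238 billion.

584.1 billion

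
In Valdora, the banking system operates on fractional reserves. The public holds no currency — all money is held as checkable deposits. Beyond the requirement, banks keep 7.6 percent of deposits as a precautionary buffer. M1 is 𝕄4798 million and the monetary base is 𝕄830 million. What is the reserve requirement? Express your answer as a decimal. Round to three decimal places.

Using m = M/MB = 4798/830 ≈ 5.780723. Since m = (1 + c)/(c + rr + e), the denominator satisfies c + rr + e = (1 + c)/m = (1 + 0) / 5.780723 ≈ 0.172989.
With c = 0 and e = 0.076, the reserve requirement is 0.172989 − 0 − 0.076 = 0.096989.

0.097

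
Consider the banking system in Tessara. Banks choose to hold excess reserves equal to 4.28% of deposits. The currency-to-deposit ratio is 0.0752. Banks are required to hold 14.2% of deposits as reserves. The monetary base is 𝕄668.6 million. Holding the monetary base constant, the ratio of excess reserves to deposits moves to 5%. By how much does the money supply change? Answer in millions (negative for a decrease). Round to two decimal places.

Initially m₁ = (1 + 0.0752) / (0.142 + 0.0428 + 0.0752) ≈ 4.135385, so M₁ = 4.135385 × 668.6 ≈ 2764.9184 million.
After the change m₂ = (1 + 0.0752) / (0.142 + 0.05 + 0.0752) ≈ 4.023952, so M₂ = 4.023952 × 668.6 ≈ 2690.4143 million.
ΔM = M₂ − M₁ = 2690.4143 − 2764.9184 = -74.5041 million.

-74.50 million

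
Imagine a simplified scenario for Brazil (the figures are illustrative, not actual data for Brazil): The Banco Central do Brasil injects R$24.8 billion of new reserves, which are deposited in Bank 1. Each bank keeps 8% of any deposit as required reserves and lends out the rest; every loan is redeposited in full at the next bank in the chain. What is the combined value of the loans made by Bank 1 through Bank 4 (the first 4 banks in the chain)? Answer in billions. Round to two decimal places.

R$80.88 billion

Bank i lends (1 − rr)^i of the original deposit: Bank 1 lends 24.8·0.9200 = 22.8160, Bank 2 lends 24.8·0.9200² ≈ 20.9907, and so on.
Summing a geometric series: total = 24.8·[0.9200·(1 − 0.9200^4) / (1 − 0.9200)] ≈ 80.8847 billion.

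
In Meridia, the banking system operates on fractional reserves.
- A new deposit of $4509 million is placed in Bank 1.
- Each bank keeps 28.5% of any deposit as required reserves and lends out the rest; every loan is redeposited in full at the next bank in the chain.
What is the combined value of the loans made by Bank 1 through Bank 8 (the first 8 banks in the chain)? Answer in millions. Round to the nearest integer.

$10539 million

Bank i lends (1 − rr)^i of the original deposit: Bank 1 lends 4509·0.7150 = 3223.9350, Bank 2 lends 4509·0.7150² ≈ 2305.1135, and so on.
Summing a geometric series: total = 4509·[0.7150·(1 − 0.7150^8) / (1 − 0.7150)] ≈ 10539.3903 million.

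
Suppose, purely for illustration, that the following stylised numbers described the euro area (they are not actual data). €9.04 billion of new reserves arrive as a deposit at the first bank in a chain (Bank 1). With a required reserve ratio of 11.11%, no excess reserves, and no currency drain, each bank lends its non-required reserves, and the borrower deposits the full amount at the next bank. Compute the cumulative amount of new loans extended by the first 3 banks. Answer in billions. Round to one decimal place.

Bank i lends (1 − rr)^i of the original deposit: Bank 1 lends 9.04·0.8889 ≈ 8.0357, Bank 2 lends 9.04·0.8889² ≈ 7.1429, and so on.
Summing a geometric series: total = 9.04·[0.8889·(1 − 0.8889^3) / (1 − 0.8889)] ≈ 21.5279 billion.

€21.5 billion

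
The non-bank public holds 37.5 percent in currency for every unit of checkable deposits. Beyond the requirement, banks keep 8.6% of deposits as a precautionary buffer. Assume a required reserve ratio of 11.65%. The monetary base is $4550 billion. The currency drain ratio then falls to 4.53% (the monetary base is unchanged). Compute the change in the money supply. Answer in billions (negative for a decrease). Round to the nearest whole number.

Initially m₁ = (1 + 0.375) / (0.1165 + 0.086 + 0.375) ≈ 2.38095, so M₁ = 2.38095 × 4550 = 10833.3225 billion.
After the change m₂ = (1 + 0.0453) / (0.1165 + 0.086 + 0.0453) ≈ 4.21832, so M₂ = 4.21832 × 4550 = 19193.356 billion.
ΔM = M₂ − M₁ = 19193.356 − 10833.3225 = 8360.0335 billion.

$8360 billion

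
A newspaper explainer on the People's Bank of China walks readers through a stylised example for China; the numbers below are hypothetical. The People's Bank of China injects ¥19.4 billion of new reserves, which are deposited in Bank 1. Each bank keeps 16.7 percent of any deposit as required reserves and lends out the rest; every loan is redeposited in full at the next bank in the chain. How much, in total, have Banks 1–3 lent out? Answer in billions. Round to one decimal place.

¥40.8 billion

Bank i lends (1 − rr)^i of the original deposit: Bank 1 lends 19.4·0.8330 = 16.1602, Bank 2 lends 19.4·0.8330² ≈ 13.4614, and so on.
Summing a geometric series: total = 19.4·[0.8330·(1 − 0.8330^3) / (1 − 0.8330)] ≈ 40.8350 billion.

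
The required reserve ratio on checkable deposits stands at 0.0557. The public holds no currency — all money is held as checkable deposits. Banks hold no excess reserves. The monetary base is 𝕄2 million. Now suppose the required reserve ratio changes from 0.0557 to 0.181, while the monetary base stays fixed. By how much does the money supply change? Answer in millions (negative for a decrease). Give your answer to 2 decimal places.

-24.86 million

Initially m₁ = 1 / (0.0557) ≈ 17.9533, so M₁ = 17.9533 × 2 = 35.9066 million.
After the change m₂ = 1 / (0.181) ≈ 5.5249, so M₂ = 5.5249 × 2 = 11.0498 million.
ΔM = M₂ − M₁ = 11.0498 − 35.9066 = -24.8568 million.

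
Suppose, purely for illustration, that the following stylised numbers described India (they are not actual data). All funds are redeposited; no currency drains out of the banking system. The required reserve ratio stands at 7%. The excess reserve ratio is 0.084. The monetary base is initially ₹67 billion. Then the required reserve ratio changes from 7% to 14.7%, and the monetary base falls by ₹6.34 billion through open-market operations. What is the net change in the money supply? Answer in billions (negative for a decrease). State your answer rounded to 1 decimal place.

-172.5 billion

Before: m₁ = 1 / (0.07 + 0.084) ≈ 6.4935, MB₁ = 67, so M₁ = 6.4935 × 67 = 435.0645 billion.
After: m₂ = 1 / (0.147 + 0.084) ≈ 4.3290, MB₂ = 67 − 6.34 = 60.66, so M₂ = 4.3290 × 60.66 ≈ 262.5971 billion.
ΔM = M₂ − M₁ = 262.5971 − 435.0645 = -172.4674 billion.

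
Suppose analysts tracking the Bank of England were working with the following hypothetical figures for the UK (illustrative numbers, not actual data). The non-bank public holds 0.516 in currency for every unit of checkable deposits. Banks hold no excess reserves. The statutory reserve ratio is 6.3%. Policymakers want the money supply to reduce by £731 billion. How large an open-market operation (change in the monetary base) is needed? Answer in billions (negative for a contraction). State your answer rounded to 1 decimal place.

The money multiplier is m = (1 + c) / (rr + c) = (1 + 0.516) / (0.063 + 0.516) ≈ 2.61831.
ΔMB = ΔM / m = (−731) / 2.61831 ≈ -279.1877 billion.

-279.2 billion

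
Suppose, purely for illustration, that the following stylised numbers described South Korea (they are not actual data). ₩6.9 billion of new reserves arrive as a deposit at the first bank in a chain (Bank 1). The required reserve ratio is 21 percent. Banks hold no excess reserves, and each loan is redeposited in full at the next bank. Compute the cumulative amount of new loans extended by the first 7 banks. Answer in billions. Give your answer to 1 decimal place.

₩21.0 billion

Bank i lends (1 − rr)^i of the original deposit: Bank 1 lends 6.9·0.7900 = 5.4510, Bank 2 lends 6.9·0.7900² ≈ 4.3063, and so on.
Summing a geometric series: total = 6.9·[0.7900·(1 − 0.7900^7) / (1 − 0.7900)] ≈ 20.9724 billion.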